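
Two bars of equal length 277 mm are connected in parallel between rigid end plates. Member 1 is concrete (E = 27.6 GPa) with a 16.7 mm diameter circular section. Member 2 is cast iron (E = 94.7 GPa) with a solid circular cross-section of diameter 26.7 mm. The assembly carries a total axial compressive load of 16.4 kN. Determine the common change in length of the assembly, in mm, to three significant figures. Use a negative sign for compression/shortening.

-0.0769 mm

A_1 = 219 mm².
A_2 = 559.9 mm².
Equal strain + equilibrium ⇒ each member carries load in proportion to AE: A₁E₁ = 6045000 N, A₂E₂ = 53020000 N, ΣAE = 59070000 N.
δ = PL/ΣAE = -16400·277/59070000 = -0.07691 mm.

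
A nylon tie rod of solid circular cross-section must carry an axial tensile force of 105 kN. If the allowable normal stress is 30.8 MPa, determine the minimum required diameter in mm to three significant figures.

65.9 mm

Required area A ≥ P/σ_allow = 105000/30.8 = 3409 mm².
For a solid circular section, d ≥ √(4A/π) = 65.88 mm.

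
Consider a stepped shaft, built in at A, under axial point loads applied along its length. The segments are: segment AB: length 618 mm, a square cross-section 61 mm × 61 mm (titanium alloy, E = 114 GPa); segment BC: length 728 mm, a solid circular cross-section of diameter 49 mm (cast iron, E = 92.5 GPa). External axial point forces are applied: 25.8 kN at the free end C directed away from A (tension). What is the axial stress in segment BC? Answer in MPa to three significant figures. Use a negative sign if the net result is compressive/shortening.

13.7 MPa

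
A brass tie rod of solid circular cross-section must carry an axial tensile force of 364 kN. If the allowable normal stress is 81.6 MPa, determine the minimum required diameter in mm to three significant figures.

75.4 mm

Required area A ≥ P/σ_allow = 364000/81.6 = 4461 mm².
For a solid circular section, d ≥ √(4A/π) = 75.36 mm.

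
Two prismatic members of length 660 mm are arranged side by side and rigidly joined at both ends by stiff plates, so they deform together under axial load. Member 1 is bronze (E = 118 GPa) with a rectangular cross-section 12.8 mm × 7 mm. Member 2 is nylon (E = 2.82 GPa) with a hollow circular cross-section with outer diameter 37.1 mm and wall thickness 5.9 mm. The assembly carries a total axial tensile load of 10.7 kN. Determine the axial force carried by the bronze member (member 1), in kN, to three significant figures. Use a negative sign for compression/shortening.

9.27 kN

A_1 = 89.6 mm².
A_2 = 578.3 mm².
Equal strain + equilibrium ⇒ each member carries load in proportion to AE: A₁E₁ = 10570000 N, A₂E₂ = 1631000 N, ΣAE = 12200000 N.
F₁ = P·A₁E₁/ΣAE = 10700·10570000/12200000 = 9270 N.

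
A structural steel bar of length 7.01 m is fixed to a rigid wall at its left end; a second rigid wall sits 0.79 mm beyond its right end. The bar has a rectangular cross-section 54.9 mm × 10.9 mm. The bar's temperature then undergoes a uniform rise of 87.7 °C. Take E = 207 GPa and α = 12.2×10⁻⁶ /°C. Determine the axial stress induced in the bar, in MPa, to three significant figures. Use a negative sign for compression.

-198 MPa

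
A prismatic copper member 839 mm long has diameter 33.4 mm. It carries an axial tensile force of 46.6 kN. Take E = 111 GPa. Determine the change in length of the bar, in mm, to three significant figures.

0.402 mm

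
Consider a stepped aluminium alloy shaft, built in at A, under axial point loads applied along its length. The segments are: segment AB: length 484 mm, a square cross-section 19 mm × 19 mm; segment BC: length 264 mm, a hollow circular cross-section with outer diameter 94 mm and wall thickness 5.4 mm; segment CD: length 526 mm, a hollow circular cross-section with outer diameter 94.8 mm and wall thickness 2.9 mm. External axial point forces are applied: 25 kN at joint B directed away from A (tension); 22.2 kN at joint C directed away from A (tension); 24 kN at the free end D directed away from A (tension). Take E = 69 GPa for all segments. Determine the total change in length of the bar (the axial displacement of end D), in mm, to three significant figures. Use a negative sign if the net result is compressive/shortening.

Internal axial forces (sectioning from the free end, tension +): N_CD = 24 kN, N_BC = 46.2 kN, N_AB = 71.2 kN.
A_AB = 361 mm².
A_BC = 1503 mm².
A_CD = 837.3 mm².
δ_AB = 71200·484/(361·69000) = 1.383 mm
δ_BC = 46200·264/(1503·69000) = 0.1176 mm
δ_CD = 24000·526/(837.3·69000) = 0.2185 mm
δ = Σδ_i = 1.72 mm.

1.72 mm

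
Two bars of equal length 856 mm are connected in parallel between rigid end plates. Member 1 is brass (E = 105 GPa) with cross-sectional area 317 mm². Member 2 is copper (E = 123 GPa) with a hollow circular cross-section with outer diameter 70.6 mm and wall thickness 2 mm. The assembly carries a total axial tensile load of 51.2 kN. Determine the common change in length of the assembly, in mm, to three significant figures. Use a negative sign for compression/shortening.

0.508 mm

A_2 = 431 mm².
Equal strain + equilibrium ⇒ each member carries load in proportion to AE: A₁E₁ = 33280000 N, A₂E₂ = 53020000 N, ΣAE = 86300000 N.
δ = PL/ΣAE = 51200·856/86300000 = 0.5078 mm.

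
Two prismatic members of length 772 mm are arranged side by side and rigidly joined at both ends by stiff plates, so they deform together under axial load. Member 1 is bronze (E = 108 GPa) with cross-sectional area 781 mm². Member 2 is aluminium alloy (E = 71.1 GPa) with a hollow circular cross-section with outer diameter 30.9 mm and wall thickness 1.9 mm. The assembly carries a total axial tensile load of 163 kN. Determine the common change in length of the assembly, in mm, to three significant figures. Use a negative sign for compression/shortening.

A_2 = 173.1 mm².
Equal strain + equilibrium ⇒ each member carries load in proportion to AE: A₁E₁ = 84350000 N, A₂E₂ = 12310000 N, ΣAE = 96660000 N.
δ = PL/ΣAE = 163000·772/96660000 = 1.302 mm.

1.30 mm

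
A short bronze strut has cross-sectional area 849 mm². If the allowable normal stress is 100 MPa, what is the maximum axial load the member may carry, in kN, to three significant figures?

84.9 kN

P_max = σ_allow · A = 100 · 849 = 84900 N = 84.9 kN.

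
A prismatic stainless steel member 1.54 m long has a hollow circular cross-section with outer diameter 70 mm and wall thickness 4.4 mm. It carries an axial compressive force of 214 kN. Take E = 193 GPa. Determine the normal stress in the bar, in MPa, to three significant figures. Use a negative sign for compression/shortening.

-236 MPa

A = 906.8 mm².
σ = N/A = -214000/906.8 = -236 MPa.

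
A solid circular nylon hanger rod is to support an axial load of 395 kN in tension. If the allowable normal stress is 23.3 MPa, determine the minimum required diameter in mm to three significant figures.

Required area A ≥ P/σ_allow = 395000/23.3 = 16950 mm².
For a solid circular section, d ≥ √(4A/π) = 146.9 mm.

147 mm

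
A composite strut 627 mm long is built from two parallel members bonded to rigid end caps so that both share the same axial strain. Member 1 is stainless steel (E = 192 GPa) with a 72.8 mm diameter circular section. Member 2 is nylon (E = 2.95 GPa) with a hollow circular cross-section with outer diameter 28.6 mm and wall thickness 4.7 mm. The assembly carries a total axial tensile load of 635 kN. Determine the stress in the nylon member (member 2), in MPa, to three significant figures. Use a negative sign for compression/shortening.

2.34 MPa

A_1 = 4162 mm².
A_2 = 352.9 mm².
Equal strain + equilibrium ⇒ each member carries load in proportion to AE: A₁E₁ = 799200000 N, A₂E₂ = 1041000 N, ΣAE = 800200000 N.
σ₂ = P·E₂/ΣAE = 635000·2950/800200000 = 2.341 MPa.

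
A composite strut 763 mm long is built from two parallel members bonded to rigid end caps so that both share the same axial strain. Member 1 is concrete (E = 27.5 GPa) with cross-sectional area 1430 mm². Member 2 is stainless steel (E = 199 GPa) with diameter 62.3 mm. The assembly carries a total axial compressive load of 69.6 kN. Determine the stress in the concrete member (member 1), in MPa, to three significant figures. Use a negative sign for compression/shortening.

A_2 = 3048 mm².
Equal strain + equilibrium ⇒ each member carries load in proportion to AE: A₁E₁ = 39320000 N, A₂E₂ = 606600000 N, ΣAE = 645900000 N.
σ₁ = P·E₁/ΣAE = -69600·27500/645900000 = -2.963 MPa.

-2.96 MPa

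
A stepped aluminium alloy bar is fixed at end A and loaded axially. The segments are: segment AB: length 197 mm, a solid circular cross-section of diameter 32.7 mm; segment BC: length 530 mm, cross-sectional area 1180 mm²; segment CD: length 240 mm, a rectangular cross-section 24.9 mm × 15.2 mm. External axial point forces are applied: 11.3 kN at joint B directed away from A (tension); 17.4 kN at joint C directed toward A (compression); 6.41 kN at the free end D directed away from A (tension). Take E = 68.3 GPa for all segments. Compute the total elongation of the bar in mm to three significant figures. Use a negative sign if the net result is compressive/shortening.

-0.0117 mm

Internal axial forces (sectioning from the free end, tension +): N_CD = 6.41 kN, N_BC = -10.99 kN, N_AB = 0.31 kN.
A_AB = 839.8 mm².
A_CD = 378.5 mm².
δ_AB = 310·197/(839.8·68300) = 0.001065 mm
δ_BC = -10990·530/(1180·68300) = -0.07227 mm
δ_CD = 6410·240/(378.5·68300) = 0.05951 mm
δ = Σδ_i = -0.0117 mm.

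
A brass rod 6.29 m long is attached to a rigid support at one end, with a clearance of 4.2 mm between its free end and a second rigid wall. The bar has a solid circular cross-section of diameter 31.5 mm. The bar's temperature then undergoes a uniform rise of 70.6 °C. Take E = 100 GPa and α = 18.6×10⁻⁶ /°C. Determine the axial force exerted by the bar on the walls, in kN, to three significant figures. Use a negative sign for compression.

-50.3 kN

Free thermal expansion αLΔT = 18.6e-6 · 6290 · 70.6 = 8.26 mm.
The walls engage after the gap closes; constrained expansion = 8.26 − 4.2 = 4.06 mm.
The walls impose strain ε = −(4.06)/6290 = -6.4543e-04; σ = Eε = 100000 · -6.4543e-04 = -64.54 MPa.
Wall reaction R = σ·A = -64.54·779.3 = -50300 N = -50.3 kN.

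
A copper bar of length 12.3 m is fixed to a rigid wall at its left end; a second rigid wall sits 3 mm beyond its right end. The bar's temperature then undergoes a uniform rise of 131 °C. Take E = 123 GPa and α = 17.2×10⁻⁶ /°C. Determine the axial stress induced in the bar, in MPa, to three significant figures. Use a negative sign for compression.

-247 MPa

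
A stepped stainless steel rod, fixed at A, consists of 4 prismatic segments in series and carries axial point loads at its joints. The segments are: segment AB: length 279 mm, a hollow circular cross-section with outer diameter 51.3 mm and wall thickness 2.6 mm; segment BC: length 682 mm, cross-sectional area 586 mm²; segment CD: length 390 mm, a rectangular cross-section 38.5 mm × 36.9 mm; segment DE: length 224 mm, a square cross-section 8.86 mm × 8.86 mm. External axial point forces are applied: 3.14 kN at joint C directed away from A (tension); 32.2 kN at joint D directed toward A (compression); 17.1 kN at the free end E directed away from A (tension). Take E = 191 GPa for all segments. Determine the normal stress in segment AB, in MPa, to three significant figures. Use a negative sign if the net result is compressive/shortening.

Internal axial forces (sectioning from the free end, tension +): N_DE = 17.1 kN, N_CD = -15.1 kN, N_BC = -11.96 kN, N_AB = -11.96 kN.
A_AB = 397.8 mm².
σ_AB = N_AB/A_AB = -11960/397.8 = -30.07 MPa.

-30.1 MPa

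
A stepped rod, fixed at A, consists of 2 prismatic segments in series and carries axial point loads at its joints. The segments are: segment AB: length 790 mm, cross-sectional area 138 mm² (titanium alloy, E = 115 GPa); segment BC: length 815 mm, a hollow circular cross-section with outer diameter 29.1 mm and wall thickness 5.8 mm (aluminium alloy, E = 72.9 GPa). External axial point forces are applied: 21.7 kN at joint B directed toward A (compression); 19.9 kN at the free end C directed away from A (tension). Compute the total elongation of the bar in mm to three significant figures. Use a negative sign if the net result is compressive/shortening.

0.434 mm

Internal axial forces (sectioning from the free end, tension +): N_BC = 19.9 kN, N_AB = -1.8 kN.
A_BC = 424.6 mm².
δ_AB = -1800·790/(138·115000) = -0.0896 mm
δ_BC = 19900·815/(424.6·72900) = 0.524 mm
δ = Σδ_i = 0.4344 mm.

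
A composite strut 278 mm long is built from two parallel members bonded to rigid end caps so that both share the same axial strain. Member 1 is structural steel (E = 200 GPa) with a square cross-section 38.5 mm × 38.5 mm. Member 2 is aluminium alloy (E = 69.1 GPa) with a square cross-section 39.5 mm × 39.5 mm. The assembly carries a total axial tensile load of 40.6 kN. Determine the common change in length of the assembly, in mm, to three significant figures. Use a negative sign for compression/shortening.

A_1 = 1482 mm².
A_2 = 1560 mm².
Equal strain + equilibrium ⇒ each member carries load in proportion to AE: A₁E₁ = 296400000 N, A₂E₂ = 107800000 N, ΣAE = 404300000 N.
δ = PL/ΣAE = 40600·278/404300000 = 0.02792 mm.

0.0279 mm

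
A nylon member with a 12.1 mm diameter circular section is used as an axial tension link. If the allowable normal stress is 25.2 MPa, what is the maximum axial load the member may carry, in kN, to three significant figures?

A = 115 mm².
P_max = σ_allow · A = 25.2 · 115 = 2898 N = 2.898 kN.

2.90 kN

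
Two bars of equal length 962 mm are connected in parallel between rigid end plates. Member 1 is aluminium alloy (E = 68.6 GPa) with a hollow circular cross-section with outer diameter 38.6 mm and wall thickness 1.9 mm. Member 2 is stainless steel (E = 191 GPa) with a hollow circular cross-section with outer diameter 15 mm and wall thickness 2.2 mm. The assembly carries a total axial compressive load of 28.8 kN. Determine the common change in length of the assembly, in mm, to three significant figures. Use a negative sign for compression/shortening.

-0.868 mm

A_1 = 219.1 mm².
A_2 = 88.47 mm².
Equal strain + equilibrium ⇒ each member carries load in proportion to AE: A₁E₁ = 15030000 N, A₂E₂ = 16900000 N, ΣAE = 31920000 N.
δ = PL/ΣAE = -28800·962/31920000 = -0.8678 mm.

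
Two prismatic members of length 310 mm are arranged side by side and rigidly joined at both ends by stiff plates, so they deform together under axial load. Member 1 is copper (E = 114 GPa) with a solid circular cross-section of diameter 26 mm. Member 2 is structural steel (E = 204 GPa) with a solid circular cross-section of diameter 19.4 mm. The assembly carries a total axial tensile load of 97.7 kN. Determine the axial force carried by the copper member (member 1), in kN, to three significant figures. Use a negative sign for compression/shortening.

48.9 kN

A_1 = 530.9 mm².
A_2 = 295.6 mm².
Equal strain + equilibrium ⇒ each member carries load in proportion to AE: A₁E₁ = 60530000 N, A₂E₂ = 60300000 N, ΣAE = 120800000 N.
F₁ = P·A₁E₁/ΣAE = 97700·60530000/120800000 = 48940 N.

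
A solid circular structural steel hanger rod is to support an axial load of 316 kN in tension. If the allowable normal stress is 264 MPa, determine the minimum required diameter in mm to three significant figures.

39.0 mm

Required area A ≥ P/σ_allow = 316000/264 = 1197 mm².
For a solid circular section, d ≥ √(4A/π) = 39.04 mm.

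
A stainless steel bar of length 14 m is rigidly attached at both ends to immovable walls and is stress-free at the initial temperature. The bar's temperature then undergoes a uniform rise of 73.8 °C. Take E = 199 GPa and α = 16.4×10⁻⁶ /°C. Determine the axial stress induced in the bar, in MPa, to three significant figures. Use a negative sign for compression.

-241 MPa

Free thermal expansion αLΔT = 16.4e-6 · 14000 · 73.8 = 16.94 mm.
The walls impose strain ε = −(16.94)/14000 = -1.2103e-03; σ = Eε = 199000 · -1.2103e-03 = -240.9 MPa.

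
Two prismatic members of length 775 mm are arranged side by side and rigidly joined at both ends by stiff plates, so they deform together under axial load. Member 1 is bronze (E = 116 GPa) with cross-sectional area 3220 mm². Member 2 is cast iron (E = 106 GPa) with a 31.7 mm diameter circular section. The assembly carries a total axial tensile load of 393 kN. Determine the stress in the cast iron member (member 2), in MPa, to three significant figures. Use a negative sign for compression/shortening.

91.1 MPa

A_2 = 789.2 mm².
Equal strain + equilibrium ⇒ each member carries load in proportion to AE: A₁E₁ = 373500000 N, A₂E₂ = 83660000 N, ΣAE = 457200000 N.
σ₂ = P·E₂/ΣAE = 393000·106000/457200000 = 91.12 MPa.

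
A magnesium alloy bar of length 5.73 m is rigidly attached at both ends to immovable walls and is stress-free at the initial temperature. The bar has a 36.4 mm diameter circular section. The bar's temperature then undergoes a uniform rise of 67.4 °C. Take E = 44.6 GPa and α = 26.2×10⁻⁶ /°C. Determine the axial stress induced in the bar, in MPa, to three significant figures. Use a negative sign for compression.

-78.8 MPa

Free thermal expansion αLΔT = 26.2e-6 · 5730 · 67.4 = 10.12 mm.
The walls impose strain ε = −(10.12)/5730 = -1.7659e-03; σ = Eε = 44600 · -1.7659e-03 = -78.76 MPa.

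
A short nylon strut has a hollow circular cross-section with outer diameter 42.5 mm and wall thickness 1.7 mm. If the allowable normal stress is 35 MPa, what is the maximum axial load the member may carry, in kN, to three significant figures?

7.63 kN

A = 217.9 mm².
P_max = σ_allow · A = 35 · 217.9 = 7627 N = 7.627 kN.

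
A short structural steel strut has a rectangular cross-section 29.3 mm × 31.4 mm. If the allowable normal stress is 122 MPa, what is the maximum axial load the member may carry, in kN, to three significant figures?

A = 920 mm².
P_max = σ_allow · A = 122 · 920 = 112200 N = 112.2 kN.

112 kN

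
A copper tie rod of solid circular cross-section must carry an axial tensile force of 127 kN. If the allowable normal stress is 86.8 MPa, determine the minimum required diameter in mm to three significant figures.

43.2 mm

Required area A ≥ P/σ_allow = 127000/86.8 = 1463 mm².
For a solid circular section, d ≥ √(4A/π) = 43.16 mm.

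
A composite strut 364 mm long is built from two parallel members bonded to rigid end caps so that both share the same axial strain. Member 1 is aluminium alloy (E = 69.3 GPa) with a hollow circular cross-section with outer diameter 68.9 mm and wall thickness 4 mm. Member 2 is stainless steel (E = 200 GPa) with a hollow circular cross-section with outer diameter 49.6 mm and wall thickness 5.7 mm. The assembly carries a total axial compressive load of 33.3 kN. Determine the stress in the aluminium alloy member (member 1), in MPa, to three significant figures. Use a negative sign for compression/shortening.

-10.8 MPa

A_1 = 815.6 mm².
A_2 = 786.1 mm².
Equal strain + equilibrium ⇒ each member carries load in proportion to AE: A₁E₁ = 56520000 N, A₂E₂ = 157200000 N, ΣAE = 213700000 N.
σ₁ = P·E₁/ΣAE = -33300·69300/213700000 = -10.8 MPa.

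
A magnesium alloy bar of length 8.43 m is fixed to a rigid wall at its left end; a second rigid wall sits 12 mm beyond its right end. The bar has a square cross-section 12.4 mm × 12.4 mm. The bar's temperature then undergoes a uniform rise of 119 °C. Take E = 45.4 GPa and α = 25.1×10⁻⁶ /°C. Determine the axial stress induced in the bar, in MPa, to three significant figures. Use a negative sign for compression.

Free thermal expansion αLΔT = 25.1e-6 · 8430 · 119 = 25.18 mm.
The walls engage after the gap closes; constrained expansion = 25.18 − 12 = 13.18 mm.
The walls impose strain ε = −(13.18)/8430 = -1.5634e-03; σ = Eε = 45400 · -1.5634e-03 = -70.98 MPa.

-71.0 MPa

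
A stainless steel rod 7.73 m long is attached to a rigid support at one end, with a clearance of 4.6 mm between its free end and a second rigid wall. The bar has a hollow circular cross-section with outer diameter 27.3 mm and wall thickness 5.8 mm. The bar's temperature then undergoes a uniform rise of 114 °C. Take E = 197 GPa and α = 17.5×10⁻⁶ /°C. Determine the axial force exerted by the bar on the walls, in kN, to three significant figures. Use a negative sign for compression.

Free thermal expansion αLΔT = 17.5e-6 · 7730 · 114 = 15.42 mm.
The walls engage after the gap closes; constrained expansion = 15.42 − 4.6 = 10.82 mm.
The walls impose strain ε = −(10.82)/7730 = -1.3999e-03; σ = Eε = 197000 · -1.3999e-03 = -275.8 MPa.
Wall reaction R = σ·A = -275.8·391.8 = -108000 N = -108 kN.

-108 kN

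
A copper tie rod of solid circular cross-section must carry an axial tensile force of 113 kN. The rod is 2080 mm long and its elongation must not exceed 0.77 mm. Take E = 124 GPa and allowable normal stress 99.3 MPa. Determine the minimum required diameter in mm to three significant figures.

56.0 mm

Required area A ≥ P/σ_allow = 113000/99.3 = 1138 mm².
For a solid circular section, d ≥ √(4A/π) = 38.06 mm.
Elongation limit: A ≥ PL/(Eδ_allow) = 113000·2080/(124000·0.77) = 2462 mm² ⇒ d ≥ 55.98 mm.
The elongation limit governs.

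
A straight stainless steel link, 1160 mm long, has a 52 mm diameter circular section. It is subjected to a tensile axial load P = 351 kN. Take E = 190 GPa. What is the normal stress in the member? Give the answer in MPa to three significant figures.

165 MPa

A = 2124 mm².
σ = N/A = 351000/2124 = 165.3 MPa.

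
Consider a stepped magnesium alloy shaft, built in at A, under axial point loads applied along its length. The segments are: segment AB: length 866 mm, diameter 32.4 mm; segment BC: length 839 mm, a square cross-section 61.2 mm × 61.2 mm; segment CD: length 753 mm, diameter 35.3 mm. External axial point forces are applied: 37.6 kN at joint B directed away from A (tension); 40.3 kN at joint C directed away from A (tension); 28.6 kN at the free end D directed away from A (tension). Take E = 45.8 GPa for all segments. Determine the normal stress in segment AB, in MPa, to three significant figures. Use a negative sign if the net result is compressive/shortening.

Internal axial forces (sectioning from the free end, tension +): N_CD = 28.6 kN, N_BC = 68.9 kN, N_AB = 106.5 kN.
A_AB = 824.5 mm².
σ_AB = N_AB/A_AB = 106500/824.5 = 129.2 MPa.

129 MPa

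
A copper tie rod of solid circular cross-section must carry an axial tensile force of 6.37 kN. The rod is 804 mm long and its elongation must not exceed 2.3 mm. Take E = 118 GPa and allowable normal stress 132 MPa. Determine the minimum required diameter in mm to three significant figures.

Required area A ≥ P/σ_allow = 6370/132 = 48.26 mm².
For a solid circular section, d ≥ √(4A/π) = 7.839 mm.
Elongation limit: A ≥ PL/(Eδ_allow) = 6370·804/(118000·2.3) = 18.87 mm² ⇒ d ≥ 4.902 mm.
The stress limit governs.

7.84 mm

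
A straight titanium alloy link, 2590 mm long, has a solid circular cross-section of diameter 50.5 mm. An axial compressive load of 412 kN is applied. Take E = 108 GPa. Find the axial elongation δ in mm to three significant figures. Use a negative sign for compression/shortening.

A = 2003 mm².
δ_mech = NL/(AE) = -412000·2590/(2003·108000) = -4.933 mm.

-4.93 mm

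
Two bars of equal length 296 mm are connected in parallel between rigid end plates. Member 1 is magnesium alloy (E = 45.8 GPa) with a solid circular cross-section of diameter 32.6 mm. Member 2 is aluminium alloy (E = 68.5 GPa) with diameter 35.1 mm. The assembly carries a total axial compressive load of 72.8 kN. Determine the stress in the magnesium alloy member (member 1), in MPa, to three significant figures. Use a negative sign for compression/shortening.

-31.9 MPa

A_1 = 834.7 mm².
A_2 = 967.6 mm².
Equal strain + equilibrium ⇒ each member carries load in proportion to AE: A₁E₁ = 38230000 N, A₂E₂ = 66280000 N, ΣAE = 104500000 N.
σ₁ = P·E₁/ΣAE = -72800·45800/104500000 = -31.9 MPa.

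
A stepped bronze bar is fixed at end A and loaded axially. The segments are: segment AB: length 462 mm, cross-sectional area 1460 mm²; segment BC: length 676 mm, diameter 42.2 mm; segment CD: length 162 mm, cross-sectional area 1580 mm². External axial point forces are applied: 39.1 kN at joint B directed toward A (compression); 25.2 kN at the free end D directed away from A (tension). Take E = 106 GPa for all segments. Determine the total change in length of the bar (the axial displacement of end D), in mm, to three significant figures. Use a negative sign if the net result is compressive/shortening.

0.0978 mm

Internal axial forces (sectioning from the free end, tension +): N_CD = 25.2 kN, N_BC = 25.2 kN, N_AB = -13.9 kN.
A_BC = 1399 mm².
δ_AB = -13900·462/(1460·106000) = -0.0415 mm
δ_BC = 25200·676/(1399·106000) = 0.1149 mm
δ_CD = 25200·162/(1580·106000) = 0.02438 mm
δ = Σδ_i = 0.09778 mm.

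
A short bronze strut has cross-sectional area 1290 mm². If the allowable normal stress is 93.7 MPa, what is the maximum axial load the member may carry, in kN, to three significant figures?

P_max = σ_allow · A = 93.7 · 1290 = 120900 N = 120.9 kN.

121 kN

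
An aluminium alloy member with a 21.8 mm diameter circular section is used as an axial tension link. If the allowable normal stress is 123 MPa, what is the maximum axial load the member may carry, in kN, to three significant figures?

45.9 kN

A = 373.3 mm².
P_max = σ_allow · A = 123 · 373.3 = 45910 N = 45.91 kN.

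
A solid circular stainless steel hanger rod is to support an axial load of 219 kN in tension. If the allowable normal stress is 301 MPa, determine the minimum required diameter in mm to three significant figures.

30.4 mm

Required area A ≥ P/σ_allow = 219000/301 = 727.6 mm².
For a solid circular section, d ≥ √(4A/π) = 30.44 mm.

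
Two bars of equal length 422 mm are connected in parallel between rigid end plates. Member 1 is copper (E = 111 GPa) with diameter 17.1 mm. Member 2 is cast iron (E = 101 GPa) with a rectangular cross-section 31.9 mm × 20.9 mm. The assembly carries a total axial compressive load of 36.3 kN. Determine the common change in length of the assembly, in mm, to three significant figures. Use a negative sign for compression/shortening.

A_1 = 229.7 mm².
A_2 = 666.7 mm².
Equal strain + equilibrium ⇒ each member carries load in proportion to AE: A₁E₁ = 25490000 N, A₂E₂ = 67340000 N, ΣAE = 92830000 N.
δ = PL/ΣAE = -36300·422/92830000 = -0.165 mm.

-0.165 mm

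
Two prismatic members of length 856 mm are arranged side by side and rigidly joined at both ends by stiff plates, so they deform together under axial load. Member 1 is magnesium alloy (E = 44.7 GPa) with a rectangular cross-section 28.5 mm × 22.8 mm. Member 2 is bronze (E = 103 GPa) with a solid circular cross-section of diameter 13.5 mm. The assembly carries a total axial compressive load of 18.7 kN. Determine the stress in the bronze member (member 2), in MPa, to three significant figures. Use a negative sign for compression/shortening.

-44.0 MPa

A_1 = 649.8 mm².
A_2 = 143.1 mm².
Equal strain + equilibrium ⇒ each member carries load in proportion to AE: A₁E₁ = 29050000 N, A₂E₂ = 14740000 N, ΣAE = 43790000 N.
σ₂ = P·E₂/ΣAE = -18700·103000/43790000 = -43.99 MPa.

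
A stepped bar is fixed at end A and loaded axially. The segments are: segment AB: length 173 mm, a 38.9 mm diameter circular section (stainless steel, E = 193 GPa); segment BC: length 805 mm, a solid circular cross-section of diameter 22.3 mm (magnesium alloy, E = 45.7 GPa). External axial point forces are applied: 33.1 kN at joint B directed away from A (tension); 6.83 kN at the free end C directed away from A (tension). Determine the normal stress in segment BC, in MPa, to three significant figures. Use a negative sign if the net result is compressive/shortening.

Internal axial forces (sectioning from the free end, tension +): N_BC = 6.83 kN, N_AB = 39.93 kN.
A_BC = 390.6 mm².
σ_BC = N_BC/A_BC = 6830/390.6 = 17.49 MPa.

17.5 MPa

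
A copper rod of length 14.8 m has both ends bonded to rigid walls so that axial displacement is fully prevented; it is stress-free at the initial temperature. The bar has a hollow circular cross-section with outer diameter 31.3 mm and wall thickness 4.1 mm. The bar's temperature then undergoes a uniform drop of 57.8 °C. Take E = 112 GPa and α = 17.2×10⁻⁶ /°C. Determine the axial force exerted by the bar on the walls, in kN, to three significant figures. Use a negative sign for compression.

39.0 kN

Free thermal expansion αLΔT = 17.2e-6 · 14800 · -57.8 = -14.71 mm.
The walls impose strain ε = −(-14.71)/14800 = 9.9416e-04; σ = Eε = 112000 · 9.9416e-04 = 111.3 MPa.
Wall reaction R = σ·A = 111.3·350.4 = 39010 N = 39.01 kN.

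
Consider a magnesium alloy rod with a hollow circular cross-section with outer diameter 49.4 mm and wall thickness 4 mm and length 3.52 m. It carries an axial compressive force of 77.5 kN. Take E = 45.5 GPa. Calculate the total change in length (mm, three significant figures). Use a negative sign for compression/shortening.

-10.5 mm

A = 570.5 mm².
δ_mech = NL/(AE) = -77500·3520/(570.5·45500) = -10.51 mm.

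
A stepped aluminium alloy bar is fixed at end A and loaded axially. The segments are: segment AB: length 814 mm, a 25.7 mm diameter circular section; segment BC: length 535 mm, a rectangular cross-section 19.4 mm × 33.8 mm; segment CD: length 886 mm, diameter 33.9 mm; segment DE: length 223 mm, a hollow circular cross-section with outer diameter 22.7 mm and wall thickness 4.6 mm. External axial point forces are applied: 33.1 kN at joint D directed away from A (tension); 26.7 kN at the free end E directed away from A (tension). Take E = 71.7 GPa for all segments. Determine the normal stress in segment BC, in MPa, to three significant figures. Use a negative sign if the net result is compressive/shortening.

91.2 MPa

Internal axial forces (sectioning from the free end, tension +): N_DE = 26.7 kN, N_CD = 59.8 kN, N_BC = 59.8 kN, N_AB = 59.8 kN.
A_BC = 655.7 mm².
σ_BC = N_BC/A_BC = 59800/655.7 = 91.2 MPa.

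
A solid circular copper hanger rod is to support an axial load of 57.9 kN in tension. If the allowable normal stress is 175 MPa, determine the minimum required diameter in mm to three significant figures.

Required area A ≥ P/σ_allow = 57900/175 = 330.9 mm².
For a solid circular section, d ≥ √(4A/π) = 20.52 mm.

20.5 mm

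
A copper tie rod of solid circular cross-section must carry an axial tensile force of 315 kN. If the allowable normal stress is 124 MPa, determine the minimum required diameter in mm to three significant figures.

Required area A ≥ P/σ_allow = 315000/124 = 2540 mm².
For a solid circular section, d ≥ √(4A/π) = 56.87 mm.

56.9 mm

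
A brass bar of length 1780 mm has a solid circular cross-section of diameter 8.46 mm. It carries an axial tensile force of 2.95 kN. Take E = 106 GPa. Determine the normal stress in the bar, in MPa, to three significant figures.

52.5 MPa

A = 56.21 mm².
σ = N/A = 2950/56.21 = 52.48 MPa.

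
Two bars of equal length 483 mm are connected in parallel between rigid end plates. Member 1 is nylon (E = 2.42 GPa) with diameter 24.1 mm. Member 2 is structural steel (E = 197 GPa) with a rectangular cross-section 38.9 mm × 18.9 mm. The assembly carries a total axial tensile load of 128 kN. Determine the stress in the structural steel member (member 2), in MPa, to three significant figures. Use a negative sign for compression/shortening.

173 MPa

A_1 = 456.2 mm².
A_2 = 735.2 mm².
Equal strain + equilibrium ⇒ each member carries load in proportion to AE: A₁E₁ = 1104000 N, A₂E₂ = 144800000 N, ΣAE = 145900000 N.
σ₂ = P·E₂/ΣAE = 128000·197000/145900000 = 172.8 MPa.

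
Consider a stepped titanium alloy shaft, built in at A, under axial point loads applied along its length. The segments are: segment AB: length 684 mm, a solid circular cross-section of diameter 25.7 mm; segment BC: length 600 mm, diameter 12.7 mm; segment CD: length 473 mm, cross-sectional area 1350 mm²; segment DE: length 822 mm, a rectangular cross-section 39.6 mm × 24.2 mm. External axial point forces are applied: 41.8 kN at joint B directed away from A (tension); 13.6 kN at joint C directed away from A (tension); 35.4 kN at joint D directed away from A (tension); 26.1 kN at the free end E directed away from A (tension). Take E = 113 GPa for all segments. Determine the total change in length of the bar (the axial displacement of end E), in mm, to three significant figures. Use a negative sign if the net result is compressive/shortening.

4.90 mm

Internal axial forces (sectioning from the free end, tension +): N_DE = 26.1 kN, N_CD = 61.5 kN, N_BC = 75.1 kN, N_AB = 116.9 kN.
A_AB = 518.7 mm².
A_BC = 126.7 mm².
A_DE = 958.3 mm².
δ_AB = 116900·684/(518.7·113000) = 1.364 mm
δ_BC = 75100·600/(126.7·113000) = 3.148 mm
δ_CD = 61500·473/(1350·113000) = 0.1907 mm
δ_DE = 26100·822/(958.3·113000) = 0.1981 mm
δ = Σδ_i = 4.901 mm.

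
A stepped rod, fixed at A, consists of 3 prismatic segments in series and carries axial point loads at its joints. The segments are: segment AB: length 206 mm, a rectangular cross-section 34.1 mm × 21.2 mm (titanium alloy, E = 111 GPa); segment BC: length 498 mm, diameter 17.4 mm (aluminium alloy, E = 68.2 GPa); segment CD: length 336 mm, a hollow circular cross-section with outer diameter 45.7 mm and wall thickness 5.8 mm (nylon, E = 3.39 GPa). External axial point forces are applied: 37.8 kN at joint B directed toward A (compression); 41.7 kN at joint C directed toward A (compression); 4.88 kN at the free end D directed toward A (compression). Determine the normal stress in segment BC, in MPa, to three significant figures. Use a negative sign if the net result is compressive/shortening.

-196 MPa

Internal axial forces (sectioning from the free end, tension +): N_CD = -4.88 kN, N_BC = -46.58 kN, N_AB = -84.38 kN.
A_BC = 237.8 mm².
σ_BC = N_BC/A_BC = -46580/237.8 = -195.9 MPa.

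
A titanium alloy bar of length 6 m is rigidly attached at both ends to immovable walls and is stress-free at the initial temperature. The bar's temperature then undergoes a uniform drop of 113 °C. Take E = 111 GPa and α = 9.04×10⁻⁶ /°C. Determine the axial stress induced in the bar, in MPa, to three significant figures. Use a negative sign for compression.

Free thermal expansion αLΔT = 9.04e-6 · 6000 · -113 = -6.129 mm.
The walls impose strain ε = −(-6.129)/6000 = 1.0215e-03; σ = Eε = 111000 · 1.0215e-03 = 113.4 MPa.

113 MPa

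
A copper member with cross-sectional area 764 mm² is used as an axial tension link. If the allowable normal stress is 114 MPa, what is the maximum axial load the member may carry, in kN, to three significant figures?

P_max = σ_allow · A = 114 · 764 = 87100 N = 87.1 kN.

87.1 kN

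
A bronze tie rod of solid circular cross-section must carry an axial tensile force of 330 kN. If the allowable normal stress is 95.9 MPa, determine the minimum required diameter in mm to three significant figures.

Required area A ≥ P/σ_allow = 330000/95.9 = 3441 mm².
For a solid circular section, d ≥ √(4A/π) = 66.19 mm.

66.2 mm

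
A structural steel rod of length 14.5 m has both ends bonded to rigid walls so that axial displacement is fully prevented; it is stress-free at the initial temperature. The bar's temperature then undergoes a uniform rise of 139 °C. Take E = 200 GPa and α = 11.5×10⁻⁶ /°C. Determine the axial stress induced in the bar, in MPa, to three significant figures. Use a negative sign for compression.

-320 MPa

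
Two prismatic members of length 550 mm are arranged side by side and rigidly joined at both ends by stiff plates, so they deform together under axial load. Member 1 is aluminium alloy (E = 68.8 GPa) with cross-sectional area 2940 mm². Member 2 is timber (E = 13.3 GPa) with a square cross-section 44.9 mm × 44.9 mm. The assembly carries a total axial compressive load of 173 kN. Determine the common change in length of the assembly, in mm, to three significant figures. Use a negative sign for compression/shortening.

-0.415 mm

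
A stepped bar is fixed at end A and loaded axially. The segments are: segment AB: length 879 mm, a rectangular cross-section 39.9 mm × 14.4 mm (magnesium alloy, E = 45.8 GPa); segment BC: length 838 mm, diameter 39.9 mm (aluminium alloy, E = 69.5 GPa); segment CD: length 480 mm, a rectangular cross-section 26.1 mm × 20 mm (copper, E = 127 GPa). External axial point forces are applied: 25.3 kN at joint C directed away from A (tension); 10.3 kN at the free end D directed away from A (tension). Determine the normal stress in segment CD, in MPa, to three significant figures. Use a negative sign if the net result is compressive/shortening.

19.7 MPa

Internal axial forces (sectioning from the free end, tension +): N_CD = 10.3 kN, N_BC = 35.6 kN, N_AB = 35.6 kN.
A_CD = 522 mm².
σ_CD = N_CD/A_CD = 10300/522 = 19.73 MPa.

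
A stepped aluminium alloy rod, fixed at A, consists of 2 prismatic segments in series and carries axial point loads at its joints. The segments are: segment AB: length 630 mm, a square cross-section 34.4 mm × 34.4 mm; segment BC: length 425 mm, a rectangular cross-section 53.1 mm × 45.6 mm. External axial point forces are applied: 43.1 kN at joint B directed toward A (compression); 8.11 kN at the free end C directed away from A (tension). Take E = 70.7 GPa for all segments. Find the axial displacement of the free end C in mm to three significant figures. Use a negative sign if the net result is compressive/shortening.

Internal axial forces (sectioning from the free end, tension +): N_BC = 8.11 kN, N_AB = -34.99 kN.
A_AB = 1183 mm².
A_BC = 2421 mm².
δ_AB = -34990·630/(1183·70700) = -0.2635 mm
δ_BC = 8110·425/(2421·70700) = 0.02013 mm
δ = Σδ_i = -0.2433 mm.

-0.243 mm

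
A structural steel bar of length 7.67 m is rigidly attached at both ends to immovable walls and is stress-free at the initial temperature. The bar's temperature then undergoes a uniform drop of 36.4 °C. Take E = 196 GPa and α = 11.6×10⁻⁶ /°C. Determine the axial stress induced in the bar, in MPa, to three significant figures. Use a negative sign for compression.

Free thermal expansion αLΔT = 11.6e-6 · 7670 · -36.4 = -3.239 mm.
The walls impose strain ε = −(-3.239)/7670 = 4.2224e-04; σ = Eε = 196000 · 4.2224e-04 = 82.76 MPa.

82.8 MPa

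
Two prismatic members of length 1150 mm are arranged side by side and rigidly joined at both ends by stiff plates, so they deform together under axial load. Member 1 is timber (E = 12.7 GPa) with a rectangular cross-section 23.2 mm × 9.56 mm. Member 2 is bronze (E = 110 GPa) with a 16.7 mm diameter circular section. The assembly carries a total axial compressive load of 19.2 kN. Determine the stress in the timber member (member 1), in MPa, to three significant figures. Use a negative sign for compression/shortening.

A_1 = 221.8 mm².
A_2 = 219 mm².
Equal strain + equilibrium ⇒ each member carries load in proportion to AE: A₁E₁ = 2817000 N, A₂E₂ = 24090000 N, ΣAE = 26910000 N.
σ₁ = P·E₁/ΣAE = -19200·12700/26910000 = -9.061 MPa.

-9.06 MPa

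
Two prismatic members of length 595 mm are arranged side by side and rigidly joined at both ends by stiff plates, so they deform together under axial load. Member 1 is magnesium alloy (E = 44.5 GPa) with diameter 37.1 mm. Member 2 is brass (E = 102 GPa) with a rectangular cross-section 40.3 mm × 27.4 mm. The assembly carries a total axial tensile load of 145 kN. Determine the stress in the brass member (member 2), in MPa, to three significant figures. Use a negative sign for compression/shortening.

92.0 MPa

A_1 = 1081 mm².
A_2 = 1104 mm².
Equal strain + equilibrium ⇒ each member carries load in proportion to AE: A₁E₁ = 48110000 N, A₂E₂ = 112600000 N, ΣAE = 160700000 N.
σ₂ = P·E₂/ΣAE = 145000·102000/160700000 = 92.01 MPa.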